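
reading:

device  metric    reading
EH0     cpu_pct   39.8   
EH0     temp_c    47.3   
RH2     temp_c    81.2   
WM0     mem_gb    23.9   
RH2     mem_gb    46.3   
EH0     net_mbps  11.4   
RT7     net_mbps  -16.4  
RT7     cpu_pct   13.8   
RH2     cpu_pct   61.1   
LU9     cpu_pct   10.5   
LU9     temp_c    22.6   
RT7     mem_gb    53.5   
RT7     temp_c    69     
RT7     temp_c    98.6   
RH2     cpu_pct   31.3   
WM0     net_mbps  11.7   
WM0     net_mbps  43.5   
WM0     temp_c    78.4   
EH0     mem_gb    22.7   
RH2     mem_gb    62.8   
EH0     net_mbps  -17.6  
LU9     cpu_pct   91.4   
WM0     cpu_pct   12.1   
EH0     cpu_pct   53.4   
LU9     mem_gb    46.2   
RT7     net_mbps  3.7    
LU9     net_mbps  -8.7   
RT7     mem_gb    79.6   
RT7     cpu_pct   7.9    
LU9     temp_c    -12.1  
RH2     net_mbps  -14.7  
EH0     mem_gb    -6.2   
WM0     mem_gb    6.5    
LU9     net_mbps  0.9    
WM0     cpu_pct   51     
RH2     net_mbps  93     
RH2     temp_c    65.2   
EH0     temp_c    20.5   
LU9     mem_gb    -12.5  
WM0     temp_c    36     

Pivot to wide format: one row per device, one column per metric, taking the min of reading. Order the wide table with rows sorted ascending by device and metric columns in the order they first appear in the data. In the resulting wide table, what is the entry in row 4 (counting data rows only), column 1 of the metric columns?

7.9

With rows sorted ascending by device, row 4 is device=RT7. metric columns in first-appearance order: cpu_pct, temp_c, mem_gb, net_mbps; column 1 is cpu_pct.
Long rows with device=RT7, metric=cpu_pct: min(13.8, 7.9) = 7.9.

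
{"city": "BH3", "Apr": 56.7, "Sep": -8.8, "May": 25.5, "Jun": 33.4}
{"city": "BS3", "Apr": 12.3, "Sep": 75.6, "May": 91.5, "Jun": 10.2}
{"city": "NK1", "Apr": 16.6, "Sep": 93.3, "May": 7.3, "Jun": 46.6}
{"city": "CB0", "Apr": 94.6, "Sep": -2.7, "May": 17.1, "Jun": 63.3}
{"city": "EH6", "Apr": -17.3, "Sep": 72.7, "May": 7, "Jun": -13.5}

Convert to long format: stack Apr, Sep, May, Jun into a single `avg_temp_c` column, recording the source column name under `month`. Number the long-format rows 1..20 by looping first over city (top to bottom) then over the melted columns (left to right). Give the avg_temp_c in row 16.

63.3

20 rows total (5 × 4). Row 16: index ⌊(16-1)/4⌋ = 3 into city → CB0; (16-1) mod 4 = 3 into the melted columns → Jun.
So row 16 is (CB0, Jun, 63.3); avg_temp_c = 63.3.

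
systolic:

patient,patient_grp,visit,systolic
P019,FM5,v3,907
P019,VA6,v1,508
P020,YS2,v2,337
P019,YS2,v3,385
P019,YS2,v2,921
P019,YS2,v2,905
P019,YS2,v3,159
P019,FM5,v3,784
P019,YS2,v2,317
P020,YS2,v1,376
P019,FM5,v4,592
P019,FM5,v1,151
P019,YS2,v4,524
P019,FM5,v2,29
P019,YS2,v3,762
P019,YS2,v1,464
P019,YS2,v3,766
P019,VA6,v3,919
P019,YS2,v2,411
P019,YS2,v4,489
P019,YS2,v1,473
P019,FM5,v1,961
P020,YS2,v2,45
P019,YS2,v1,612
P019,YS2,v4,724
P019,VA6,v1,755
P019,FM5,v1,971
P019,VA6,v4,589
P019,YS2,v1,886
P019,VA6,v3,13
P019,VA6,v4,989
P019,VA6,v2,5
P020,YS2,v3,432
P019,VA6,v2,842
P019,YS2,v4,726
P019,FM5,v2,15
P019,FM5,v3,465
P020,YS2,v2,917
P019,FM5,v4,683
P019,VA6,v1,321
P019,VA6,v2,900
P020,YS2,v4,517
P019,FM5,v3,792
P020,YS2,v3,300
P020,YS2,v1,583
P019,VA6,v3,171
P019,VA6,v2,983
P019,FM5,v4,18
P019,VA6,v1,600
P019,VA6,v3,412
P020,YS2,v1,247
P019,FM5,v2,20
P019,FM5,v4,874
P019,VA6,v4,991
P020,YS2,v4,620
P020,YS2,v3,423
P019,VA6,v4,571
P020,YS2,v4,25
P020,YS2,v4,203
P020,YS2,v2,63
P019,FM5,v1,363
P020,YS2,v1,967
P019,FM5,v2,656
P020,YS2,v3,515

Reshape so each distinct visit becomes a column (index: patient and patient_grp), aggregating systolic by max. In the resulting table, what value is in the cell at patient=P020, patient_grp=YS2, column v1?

Rows with patient=P020, patient_grp=YS2 and visit=v1: systolic values are 376, 583, 247, 967.
max(376, 583, 247, 967) = 967.

967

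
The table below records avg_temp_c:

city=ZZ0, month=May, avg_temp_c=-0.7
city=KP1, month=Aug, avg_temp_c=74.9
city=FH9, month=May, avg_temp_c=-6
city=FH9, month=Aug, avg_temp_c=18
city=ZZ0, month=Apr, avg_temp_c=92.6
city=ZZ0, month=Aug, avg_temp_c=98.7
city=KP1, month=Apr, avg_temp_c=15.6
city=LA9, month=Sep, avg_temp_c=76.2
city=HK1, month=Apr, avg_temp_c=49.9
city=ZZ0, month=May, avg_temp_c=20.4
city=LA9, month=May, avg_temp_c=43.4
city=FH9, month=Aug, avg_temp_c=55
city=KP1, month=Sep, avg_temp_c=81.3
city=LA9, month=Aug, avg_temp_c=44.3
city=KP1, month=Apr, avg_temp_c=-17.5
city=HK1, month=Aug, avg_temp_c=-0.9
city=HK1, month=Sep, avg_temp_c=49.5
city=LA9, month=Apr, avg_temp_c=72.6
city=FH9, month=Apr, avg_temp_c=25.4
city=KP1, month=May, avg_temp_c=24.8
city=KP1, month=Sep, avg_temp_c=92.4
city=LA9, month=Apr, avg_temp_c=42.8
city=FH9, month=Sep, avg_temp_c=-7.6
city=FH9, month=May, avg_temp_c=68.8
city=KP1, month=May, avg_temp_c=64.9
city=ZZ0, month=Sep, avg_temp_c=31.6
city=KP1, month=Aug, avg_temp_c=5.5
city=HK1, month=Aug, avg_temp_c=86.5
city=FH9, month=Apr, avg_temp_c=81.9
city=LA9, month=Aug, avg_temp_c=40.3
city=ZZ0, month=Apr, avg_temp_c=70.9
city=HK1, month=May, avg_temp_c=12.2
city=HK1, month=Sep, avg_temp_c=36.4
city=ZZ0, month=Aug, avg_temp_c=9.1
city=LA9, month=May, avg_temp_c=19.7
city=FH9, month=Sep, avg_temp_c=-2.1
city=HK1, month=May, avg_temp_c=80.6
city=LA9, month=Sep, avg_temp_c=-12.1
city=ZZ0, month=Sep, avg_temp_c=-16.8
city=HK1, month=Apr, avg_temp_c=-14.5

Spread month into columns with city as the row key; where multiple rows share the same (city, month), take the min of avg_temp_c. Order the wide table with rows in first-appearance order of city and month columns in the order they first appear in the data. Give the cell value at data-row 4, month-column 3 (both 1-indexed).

With rows in first-appearance order of city, row 4 is city=LA9. month columns in first-appearance order: May, Aug, Apr, Sep; column 3 is Apr.
Long rows with city=LA9, month=Apr: min(72.6, 42.8) = 42.8.

42.8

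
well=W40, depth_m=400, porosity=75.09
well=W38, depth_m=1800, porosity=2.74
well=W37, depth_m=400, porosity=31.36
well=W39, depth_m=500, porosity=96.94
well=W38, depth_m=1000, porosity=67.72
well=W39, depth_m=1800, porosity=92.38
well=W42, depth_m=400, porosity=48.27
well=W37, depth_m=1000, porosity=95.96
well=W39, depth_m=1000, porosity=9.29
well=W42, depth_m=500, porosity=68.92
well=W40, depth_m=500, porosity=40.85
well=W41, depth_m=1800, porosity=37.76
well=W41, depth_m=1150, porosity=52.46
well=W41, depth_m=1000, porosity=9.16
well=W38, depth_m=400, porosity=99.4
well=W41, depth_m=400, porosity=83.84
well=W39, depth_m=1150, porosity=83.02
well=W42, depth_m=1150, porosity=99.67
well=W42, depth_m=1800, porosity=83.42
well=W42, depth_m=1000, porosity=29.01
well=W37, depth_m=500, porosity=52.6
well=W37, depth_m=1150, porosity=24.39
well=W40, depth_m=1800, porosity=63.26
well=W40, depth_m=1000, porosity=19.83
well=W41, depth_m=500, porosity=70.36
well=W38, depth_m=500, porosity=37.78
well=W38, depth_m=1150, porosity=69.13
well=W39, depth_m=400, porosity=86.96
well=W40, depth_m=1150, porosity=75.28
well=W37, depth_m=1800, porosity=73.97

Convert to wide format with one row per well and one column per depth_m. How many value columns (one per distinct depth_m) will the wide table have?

5 distinct depth_m values: 400, 500, 1000, 1150, 1800.

5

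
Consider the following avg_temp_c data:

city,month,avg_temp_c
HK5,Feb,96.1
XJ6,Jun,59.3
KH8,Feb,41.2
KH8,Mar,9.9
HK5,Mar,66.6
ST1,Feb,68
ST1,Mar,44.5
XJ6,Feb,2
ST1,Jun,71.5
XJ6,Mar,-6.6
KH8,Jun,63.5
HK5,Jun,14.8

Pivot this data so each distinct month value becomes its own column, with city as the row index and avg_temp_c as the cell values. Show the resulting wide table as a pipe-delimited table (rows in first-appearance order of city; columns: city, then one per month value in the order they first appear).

Columns: city plus the 3 distinct month values (Feb, Jun, Mar).
For example, row HK5 column Feb takes avg_temp_c=96.1 from the long row (HK5, Feb).

| city | Feb | Jun | Mar |
| HK5 | 96.1 | 14.8 | 66.6 |
| XJ6 | 2 | 59.3 | -6.6 |
| KH8 | 41.2 | 63.5 | 9.9 |
| ST1 | 68 | 71.5 | 44.5 |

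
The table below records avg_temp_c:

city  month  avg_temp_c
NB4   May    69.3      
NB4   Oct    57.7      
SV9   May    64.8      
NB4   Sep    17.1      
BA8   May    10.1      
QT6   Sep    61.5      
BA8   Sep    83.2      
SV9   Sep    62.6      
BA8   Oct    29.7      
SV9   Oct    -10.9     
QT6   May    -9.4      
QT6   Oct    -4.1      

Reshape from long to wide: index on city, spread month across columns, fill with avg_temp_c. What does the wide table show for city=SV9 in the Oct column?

Wide layout: rows indexed by city, columns are the 3 distinct month values (May, Oct, Sep).
Cell (city=SV9, month=Oct) draws from the long row where city=SV9 and month=Oct, which has avg_temp_c=-10.9.

-10.9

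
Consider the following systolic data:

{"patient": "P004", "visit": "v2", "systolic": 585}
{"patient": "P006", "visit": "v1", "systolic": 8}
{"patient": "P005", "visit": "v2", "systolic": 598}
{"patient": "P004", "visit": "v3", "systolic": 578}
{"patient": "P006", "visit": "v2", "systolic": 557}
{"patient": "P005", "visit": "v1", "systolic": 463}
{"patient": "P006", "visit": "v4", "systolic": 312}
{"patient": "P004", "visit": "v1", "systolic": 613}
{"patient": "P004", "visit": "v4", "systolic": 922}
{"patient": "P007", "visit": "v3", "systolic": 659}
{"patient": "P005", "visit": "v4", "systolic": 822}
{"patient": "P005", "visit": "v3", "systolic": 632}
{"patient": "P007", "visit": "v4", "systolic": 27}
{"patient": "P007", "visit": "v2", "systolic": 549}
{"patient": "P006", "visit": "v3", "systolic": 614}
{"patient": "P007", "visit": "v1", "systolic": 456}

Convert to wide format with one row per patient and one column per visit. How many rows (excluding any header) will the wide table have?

4 distinct patient values → 4 rows.

4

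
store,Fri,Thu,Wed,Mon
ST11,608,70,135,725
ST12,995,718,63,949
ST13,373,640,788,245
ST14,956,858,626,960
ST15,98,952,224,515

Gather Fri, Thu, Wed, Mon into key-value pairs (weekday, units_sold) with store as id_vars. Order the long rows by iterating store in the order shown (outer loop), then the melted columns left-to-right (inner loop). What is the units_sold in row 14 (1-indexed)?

858

20 rows total (5 × 4). Row 14: index ⌊(14-1)/4⌋ = 3 into store → ST14; (14-1) mod 4 = 1 into the melted columns → Thu.
So row 14 is (ST14, Thu, 858); units_sold = 858.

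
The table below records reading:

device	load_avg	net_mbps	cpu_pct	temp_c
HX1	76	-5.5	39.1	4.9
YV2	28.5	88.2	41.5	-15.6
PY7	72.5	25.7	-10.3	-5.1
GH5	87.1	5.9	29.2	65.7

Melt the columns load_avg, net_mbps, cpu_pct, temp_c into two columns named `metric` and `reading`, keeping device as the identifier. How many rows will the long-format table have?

16

4 device values × 4 melted columns = 16 rows.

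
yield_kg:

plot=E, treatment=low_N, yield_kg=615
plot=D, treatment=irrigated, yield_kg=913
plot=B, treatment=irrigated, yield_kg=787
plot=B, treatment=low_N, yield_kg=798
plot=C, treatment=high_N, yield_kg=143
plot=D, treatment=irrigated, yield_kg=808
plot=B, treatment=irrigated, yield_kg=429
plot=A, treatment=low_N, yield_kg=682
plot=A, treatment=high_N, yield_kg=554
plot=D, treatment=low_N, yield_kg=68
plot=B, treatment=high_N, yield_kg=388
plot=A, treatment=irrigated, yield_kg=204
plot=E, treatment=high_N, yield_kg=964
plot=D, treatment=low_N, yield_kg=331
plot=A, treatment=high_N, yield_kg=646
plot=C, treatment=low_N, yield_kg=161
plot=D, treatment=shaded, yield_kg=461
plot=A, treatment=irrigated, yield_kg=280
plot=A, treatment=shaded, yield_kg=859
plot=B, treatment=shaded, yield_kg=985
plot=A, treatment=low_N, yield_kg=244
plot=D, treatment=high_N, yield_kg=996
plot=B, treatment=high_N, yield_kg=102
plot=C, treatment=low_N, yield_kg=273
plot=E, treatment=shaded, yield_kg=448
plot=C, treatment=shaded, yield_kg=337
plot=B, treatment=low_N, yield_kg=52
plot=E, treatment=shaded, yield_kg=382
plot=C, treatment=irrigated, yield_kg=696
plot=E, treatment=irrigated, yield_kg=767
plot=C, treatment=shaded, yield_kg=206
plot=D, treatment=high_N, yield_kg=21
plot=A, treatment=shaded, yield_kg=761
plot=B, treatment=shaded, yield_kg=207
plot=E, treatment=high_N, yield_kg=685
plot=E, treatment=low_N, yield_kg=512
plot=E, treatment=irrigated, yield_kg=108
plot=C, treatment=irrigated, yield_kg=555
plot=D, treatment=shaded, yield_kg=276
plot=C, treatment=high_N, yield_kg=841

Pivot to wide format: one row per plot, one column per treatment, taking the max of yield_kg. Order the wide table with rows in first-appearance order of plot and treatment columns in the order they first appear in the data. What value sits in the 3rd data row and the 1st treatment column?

With rows in first-appearance order of plot, row 3 is plot=B. treatment columns in first-appearance order: low_N, irrigated, high_N, shaded; column 1 is low_N.
Long rows with plot=B, treatment=low_N: max(798, 52) = 798.

798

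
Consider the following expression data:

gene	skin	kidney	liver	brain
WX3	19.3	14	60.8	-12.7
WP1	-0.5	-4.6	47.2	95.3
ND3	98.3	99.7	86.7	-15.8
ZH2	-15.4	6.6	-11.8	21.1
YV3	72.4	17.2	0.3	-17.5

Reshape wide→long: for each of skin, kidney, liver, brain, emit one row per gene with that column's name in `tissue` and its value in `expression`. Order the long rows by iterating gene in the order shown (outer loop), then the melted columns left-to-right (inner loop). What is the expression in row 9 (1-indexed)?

98.3

20 rows total (5 × 4). Row 9: index ⌊(9-1)/4⌋ = 2 into gene → ND3; (9-1) mod 4 = 0 into the melted columns → skin.
So row 9 is (ND3, skin, 98.3); expression = 98.3.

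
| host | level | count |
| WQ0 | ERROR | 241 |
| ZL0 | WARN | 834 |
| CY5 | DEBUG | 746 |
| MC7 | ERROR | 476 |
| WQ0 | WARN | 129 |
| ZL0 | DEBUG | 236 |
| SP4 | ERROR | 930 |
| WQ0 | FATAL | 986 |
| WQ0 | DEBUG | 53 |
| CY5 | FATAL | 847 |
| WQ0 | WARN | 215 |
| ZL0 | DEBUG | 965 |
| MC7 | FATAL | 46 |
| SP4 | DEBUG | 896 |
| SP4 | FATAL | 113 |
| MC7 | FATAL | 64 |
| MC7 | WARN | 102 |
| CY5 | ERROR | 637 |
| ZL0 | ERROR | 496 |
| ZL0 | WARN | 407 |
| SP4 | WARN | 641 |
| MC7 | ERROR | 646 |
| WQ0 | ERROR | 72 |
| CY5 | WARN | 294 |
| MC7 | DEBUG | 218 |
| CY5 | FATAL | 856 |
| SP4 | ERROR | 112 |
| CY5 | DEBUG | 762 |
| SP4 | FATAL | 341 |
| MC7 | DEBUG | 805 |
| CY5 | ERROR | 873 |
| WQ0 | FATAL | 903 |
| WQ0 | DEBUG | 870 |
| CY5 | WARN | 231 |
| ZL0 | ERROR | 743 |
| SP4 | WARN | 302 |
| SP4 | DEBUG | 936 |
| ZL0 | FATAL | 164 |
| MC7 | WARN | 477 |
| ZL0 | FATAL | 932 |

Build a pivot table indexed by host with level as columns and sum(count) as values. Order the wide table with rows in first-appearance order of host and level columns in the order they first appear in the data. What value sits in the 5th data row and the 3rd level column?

With rows in first-appearance order of host, row 5 is host=SP4. level columns in first-appearance order: ERROR, WARN, DEBUG, FATAL; column 3 is DEBUG.
Long rows with host=SP4, level=DEBUG: 896 + 936 = 1832.

1832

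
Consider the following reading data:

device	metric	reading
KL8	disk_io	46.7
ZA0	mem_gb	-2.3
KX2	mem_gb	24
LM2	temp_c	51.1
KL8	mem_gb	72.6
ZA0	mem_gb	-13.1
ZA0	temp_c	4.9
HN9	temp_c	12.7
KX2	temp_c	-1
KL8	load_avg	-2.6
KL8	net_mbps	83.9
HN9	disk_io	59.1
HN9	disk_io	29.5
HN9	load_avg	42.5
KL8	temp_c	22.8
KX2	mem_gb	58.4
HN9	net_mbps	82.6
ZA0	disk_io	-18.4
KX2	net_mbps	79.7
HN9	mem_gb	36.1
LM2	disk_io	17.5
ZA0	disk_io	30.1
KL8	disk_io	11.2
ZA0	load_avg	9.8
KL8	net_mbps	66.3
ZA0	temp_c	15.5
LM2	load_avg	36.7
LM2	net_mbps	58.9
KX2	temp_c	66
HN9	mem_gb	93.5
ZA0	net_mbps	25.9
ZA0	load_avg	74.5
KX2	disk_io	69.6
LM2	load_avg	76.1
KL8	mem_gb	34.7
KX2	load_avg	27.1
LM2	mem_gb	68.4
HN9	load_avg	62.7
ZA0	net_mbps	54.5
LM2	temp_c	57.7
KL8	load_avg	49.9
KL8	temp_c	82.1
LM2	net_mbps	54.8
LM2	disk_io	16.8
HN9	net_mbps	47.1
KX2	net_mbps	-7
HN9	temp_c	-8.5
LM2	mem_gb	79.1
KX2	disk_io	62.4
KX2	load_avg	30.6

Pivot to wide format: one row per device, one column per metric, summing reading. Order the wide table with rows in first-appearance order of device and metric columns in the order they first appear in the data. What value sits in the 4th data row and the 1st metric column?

34.3

With rows in first-appearance order of device, row 4 is device=LM2. metric columns in first-appearance order: disk_io, mem_gb, temp_c, load_avg, net_mbps; column 1 is disk_io.
Long rows with device=LM2, metric=disk_io: 17.5 + 16.8 = 34.3.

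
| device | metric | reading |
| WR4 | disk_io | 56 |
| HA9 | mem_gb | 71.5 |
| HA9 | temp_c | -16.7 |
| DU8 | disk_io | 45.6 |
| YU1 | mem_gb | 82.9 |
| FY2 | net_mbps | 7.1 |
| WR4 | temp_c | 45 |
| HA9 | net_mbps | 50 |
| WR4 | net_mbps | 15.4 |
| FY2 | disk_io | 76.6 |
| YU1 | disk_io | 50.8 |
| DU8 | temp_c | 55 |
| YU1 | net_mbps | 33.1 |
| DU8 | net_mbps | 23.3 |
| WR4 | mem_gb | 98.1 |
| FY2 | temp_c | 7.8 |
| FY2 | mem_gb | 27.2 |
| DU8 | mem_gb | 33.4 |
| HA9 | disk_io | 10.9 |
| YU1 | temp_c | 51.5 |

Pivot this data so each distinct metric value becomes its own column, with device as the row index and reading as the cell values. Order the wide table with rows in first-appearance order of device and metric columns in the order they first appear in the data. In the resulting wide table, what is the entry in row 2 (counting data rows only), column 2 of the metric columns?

71.5

With rows in first-appearance order of device, row 2 is device=HA9. metric columns in first-appearance order: disk_io, mem_gb, temp_c, net_mbps; column 2 is mem_gb.
Long rows with device=HA9, metric=mem_gb: reading = 71.5.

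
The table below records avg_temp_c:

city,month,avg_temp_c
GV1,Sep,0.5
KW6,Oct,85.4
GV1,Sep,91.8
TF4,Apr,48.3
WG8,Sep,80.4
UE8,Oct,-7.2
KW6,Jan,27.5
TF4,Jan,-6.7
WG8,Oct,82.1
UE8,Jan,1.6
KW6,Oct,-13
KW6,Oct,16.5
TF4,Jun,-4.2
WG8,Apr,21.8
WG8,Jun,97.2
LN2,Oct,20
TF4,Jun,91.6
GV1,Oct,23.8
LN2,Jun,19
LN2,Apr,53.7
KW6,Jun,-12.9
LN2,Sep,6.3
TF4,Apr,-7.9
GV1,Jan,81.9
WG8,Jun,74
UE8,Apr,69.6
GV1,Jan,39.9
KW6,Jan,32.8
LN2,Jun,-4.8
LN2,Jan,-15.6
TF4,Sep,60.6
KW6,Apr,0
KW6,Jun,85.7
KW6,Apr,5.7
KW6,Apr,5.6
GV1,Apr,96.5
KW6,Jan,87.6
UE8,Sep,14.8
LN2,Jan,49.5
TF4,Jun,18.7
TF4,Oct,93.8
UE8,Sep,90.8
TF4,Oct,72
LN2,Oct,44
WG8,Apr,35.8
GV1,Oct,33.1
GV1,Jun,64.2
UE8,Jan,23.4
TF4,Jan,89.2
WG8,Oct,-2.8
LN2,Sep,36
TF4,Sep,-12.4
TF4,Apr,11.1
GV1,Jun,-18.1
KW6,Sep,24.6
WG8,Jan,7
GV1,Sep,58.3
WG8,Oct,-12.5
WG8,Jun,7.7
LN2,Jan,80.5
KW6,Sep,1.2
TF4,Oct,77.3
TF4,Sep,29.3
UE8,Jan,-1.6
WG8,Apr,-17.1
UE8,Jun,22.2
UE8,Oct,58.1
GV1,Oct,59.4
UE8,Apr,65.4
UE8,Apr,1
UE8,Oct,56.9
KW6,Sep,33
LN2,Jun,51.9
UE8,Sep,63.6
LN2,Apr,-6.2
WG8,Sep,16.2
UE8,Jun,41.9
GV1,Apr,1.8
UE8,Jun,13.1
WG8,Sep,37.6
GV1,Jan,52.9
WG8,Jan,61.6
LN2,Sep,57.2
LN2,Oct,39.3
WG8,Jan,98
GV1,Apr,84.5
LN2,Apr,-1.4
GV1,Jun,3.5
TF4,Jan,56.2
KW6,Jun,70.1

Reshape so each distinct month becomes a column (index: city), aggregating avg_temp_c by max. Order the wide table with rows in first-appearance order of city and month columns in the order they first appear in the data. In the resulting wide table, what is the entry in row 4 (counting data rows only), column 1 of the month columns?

80.4

With rows in first-appearance order of city, row 4 is city=WG8. month columns in first-appearance order: Sep, Oct, Apr, Jan, Jun; column 1 is Sep.
Long rows with city=WG8, month=Sep: max(80.4, 16.2, 37.6) = 80.4.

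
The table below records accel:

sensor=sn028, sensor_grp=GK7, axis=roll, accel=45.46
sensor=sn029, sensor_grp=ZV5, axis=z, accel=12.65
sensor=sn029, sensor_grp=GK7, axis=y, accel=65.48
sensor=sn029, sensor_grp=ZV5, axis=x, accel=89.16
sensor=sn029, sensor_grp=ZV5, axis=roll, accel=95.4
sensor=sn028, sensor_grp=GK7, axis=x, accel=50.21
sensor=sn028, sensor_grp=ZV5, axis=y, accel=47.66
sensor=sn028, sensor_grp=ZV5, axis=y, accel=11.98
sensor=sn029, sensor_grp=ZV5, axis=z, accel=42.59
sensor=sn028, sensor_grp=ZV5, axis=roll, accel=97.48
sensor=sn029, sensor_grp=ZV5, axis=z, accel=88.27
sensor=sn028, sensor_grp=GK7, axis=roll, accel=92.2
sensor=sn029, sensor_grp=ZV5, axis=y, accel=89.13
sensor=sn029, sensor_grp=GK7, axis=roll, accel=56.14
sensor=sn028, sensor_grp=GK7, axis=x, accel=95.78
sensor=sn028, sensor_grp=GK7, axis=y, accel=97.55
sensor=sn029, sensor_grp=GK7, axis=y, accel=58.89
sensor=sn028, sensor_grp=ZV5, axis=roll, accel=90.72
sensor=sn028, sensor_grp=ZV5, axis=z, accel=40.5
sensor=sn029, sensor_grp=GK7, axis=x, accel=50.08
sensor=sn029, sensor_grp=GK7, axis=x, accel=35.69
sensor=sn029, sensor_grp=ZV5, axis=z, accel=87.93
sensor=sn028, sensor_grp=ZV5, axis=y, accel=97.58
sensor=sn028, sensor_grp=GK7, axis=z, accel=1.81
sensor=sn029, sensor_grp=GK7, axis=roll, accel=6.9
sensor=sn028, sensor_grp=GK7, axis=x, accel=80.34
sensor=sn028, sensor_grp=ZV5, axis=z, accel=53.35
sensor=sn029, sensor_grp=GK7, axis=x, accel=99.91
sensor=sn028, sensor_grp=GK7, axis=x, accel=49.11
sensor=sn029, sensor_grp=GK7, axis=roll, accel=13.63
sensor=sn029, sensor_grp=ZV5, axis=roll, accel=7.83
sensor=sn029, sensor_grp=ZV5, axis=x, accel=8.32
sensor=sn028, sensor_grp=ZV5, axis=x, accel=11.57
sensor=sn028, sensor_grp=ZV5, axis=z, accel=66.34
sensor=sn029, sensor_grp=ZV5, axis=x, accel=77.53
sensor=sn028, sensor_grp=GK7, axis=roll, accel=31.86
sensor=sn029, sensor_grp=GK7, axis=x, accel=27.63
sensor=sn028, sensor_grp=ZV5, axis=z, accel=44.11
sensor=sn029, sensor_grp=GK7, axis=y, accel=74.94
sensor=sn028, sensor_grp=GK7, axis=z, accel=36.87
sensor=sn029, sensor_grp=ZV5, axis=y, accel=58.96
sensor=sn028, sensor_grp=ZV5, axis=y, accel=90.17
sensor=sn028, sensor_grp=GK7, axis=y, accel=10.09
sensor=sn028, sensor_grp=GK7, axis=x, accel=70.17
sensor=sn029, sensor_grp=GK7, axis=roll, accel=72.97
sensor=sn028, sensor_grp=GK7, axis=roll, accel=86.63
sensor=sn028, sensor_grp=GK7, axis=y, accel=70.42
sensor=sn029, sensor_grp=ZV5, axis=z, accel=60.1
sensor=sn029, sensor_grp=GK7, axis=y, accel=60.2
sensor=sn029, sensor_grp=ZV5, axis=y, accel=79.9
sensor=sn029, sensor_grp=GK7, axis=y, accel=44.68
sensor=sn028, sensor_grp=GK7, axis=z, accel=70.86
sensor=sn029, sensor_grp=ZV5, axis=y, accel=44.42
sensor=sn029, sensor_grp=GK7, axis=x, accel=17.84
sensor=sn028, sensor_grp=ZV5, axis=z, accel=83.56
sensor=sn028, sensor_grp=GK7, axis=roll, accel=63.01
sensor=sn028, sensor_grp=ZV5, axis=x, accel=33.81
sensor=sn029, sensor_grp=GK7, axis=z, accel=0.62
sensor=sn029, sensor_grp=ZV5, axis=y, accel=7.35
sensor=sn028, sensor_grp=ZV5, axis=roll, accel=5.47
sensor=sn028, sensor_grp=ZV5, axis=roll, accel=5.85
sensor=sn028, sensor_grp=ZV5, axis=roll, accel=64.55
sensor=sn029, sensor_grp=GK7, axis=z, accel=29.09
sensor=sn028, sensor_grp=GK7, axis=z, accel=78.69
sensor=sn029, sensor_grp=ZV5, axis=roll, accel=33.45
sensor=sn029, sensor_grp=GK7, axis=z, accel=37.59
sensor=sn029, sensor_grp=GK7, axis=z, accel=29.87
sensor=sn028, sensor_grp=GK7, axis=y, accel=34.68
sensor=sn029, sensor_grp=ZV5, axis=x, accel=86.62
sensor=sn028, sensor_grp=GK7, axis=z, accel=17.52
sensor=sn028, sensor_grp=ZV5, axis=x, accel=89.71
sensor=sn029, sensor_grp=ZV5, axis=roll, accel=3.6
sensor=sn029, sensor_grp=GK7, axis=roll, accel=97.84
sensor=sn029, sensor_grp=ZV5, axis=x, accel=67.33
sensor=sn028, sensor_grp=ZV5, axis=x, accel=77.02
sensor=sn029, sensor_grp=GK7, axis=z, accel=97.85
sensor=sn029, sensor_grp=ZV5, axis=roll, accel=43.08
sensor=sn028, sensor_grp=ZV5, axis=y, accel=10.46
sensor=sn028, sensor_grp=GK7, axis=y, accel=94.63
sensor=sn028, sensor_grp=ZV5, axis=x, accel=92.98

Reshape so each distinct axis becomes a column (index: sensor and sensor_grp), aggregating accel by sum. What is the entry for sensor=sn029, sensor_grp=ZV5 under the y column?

Rows with sensor=sn029, sensor_grp=ZV5 and axis=y: accel values are 89.13, 58.96, 79.9, 44.42, 7.35.
89.13 + 58.96 + 79.9 + 44.42 + 7.35 = 279.76.

279.76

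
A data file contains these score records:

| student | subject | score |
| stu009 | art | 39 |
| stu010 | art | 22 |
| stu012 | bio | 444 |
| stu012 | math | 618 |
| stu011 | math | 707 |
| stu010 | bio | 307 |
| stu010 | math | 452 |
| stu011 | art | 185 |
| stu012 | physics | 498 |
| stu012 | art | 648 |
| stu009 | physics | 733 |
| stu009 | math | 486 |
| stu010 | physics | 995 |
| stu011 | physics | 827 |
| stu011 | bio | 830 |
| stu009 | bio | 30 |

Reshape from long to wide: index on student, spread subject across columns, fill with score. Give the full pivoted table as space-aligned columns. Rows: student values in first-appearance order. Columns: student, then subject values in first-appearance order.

Columns: student plus the 4 distinct subject values (art, bio, math, physics).
For example, row stu009 column art takes score=39 from the long row (stu009, art).

student  art  bio  math  physics
stu009   39   30   486   733    
stu010   22   307  452   995    
stu012   648  444  618   498    
stu011   185  830  707   827    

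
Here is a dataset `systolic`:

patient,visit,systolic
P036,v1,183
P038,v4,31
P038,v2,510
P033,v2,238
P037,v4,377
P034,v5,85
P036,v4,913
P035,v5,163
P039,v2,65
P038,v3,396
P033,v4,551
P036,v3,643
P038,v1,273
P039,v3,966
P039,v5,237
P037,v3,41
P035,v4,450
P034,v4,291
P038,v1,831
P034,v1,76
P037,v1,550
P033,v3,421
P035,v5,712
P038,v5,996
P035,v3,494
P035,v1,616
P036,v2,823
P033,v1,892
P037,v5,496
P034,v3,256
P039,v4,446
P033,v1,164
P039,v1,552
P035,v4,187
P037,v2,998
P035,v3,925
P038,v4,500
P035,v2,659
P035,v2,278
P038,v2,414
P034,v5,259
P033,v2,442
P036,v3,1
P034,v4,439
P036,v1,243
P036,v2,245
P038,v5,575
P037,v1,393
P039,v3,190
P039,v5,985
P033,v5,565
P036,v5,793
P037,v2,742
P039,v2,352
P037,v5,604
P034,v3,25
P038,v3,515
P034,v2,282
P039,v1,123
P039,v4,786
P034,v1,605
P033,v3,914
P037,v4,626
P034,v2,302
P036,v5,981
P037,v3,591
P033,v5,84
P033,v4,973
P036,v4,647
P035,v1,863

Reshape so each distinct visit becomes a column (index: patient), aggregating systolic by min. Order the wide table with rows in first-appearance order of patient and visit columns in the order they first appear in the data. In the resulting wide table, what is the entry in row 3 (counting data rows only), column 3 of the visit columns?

With rows in first-appearance order of patient, row 3 is patient=P033. visit columns in first-appearance order: v1, v4, v2, v5, v3; column 3 is v2.
Long rows with patient=P033, visit=v2: min(238, 442) = 238.

238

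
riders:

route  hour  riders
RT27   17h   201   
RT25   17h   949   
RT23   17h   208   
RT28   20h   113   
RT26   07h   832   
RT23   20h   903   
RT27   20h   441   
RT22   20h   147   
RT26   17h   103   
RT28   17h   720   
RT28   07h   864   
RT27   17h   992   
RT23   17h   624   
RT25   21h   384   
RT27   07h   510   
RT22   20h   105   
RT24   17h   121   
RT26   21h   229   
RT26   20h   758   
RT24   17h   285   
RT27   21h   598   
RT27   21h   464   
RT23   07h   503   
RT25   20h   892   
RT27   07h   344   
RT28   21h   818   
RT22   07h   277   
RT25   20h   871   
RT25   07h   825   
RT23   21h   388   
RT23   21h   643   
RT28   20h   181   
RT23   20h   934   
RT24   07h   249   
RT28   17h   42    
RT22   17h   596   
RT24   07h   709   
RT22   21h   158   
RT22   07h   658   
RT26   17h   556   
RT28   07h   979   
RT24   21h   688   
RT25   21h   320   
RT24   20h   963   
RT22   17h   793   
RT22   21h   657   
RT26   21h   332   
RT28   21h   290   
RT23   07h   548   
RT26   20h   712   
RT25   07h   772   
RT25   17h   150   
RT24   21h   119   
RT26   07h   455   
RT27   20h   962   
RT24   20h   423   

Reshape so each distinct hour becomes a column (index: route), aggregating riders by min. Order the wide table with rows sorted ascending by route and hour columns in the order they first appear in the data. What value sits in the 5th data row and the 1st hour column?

With rows sorted ascending by route, row 5 is route=RT26. hour columns in first-appearance order: 17h, 20h, 07h, 21h; column 1 is 17h.
Long rows with route=RT26, hour=17h: min(103, 556) = 103.

103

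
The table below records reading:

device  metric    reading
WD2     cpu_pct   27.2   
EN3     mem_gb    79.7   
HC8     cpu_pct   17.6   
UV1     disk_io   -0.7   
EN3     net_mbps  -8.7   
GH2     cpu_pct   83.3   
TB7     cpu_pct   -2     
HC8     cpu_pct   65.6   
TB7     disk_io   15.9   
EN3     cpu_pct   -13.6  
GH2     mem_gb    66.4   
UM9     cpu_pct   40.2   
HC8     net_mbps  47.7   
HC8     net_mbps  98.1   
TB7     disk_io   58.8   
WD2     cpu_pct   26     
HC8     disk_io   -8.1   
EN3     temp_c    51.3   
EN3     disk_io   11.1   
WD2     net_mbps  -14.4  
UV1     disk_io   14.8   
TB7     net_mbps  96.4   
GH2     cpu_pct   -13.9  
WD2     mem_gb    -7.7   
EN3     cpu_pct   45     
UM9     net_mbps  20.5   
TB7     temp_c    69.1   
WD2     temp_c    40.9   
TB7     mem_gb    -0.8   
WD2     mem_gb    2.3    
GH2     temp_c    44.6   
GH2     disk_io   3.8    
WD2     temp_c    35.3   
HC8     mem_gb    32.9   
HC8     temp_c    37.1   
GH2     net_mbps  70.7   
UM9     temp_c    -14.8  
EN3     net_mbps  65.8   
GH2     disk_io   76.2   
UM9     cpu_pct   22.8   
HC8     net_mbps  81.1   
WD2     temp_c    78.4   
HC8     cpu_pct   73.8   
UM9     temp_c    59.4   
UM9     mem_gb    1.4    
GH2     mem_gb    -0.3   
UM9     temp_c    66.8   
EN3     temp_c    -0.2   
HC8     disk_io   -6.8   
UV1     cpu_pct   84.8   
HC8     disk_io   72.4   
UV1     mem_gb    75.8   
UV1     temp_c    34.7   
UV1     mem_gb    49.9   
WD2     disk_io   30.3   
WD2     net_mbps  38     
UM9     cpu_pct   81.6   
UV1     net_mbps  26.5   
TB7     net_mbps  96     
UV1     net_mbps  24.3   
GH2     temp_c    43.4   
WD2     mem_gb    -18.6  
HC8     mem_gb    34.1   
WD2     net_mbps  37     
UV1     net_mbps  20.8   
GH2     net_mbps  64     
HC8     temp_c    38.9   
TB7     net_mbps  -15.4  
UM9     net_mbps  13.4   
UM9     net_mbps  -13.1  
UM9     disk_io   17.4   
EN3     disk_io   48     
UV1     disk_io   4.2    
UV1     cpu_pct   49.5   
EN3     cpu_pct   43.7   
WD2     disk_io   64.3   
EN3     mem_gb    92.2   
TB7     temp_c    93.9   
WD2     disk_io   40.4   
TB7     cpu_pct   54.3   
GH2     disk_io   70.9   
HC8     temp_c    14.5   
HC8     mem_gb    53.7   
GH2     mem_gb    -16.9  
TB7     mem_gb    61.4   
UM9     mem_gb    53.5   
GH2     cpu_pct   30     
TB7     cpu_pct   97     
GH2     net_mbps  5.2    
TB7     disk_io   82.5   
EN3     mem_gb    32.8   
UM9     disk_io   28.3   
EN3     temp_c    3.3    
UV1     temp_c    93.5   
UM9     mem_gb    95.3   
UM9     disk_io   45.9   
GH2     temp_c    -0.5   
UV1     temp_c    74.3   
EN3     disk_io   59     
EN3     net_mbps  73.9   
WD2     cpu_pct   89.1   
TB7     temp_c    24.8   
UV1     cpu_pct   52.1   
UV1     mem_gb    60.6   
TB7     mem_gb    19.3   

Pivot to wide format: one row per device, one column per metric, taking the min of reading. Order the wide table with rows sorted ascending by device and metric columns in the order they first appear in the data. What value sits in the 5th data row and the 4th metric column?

-13.1

With rows sorted ascending by device, row 5 is device=UM9. metric columns in first-appearance order: cpu_pct, mem_gb, disk_io, net_mbps, temp_c; column 4 is net_mbps.
Long rows with device=UM9, metric=net_mbps: min(20.5, 13.4, -13.1) = -13.1.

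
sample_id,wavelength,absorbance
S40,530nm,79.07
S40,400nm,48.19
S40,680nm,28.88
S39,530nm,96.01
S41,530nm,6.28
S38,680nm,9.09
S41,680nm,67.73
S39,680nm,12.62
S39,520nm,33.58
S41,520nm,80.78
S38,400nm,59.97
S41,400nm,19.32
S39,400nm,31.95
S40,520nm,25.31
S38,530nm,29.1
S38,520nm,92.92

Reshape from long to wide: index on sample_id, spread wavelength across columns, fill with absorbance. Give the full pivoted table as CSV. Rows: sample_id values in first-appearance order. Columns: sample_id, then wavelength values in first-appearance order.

Columns: sample_id plus the 4 distinct wavelength values (530nm, 400nm, 680nm, 520nm).
For example, row S40 column 530nm takes absorbance=79.07 from the long row (S40, 530nm).

sample_id,530nm,400nm,680nm,520nm
S40,79.07,48.19,28.88,25.31
S39,96.01,31.95,12.62,33.58
S41,6.28,19.32,67.73,80.78
S38,29.1,59.97,9.09,92.92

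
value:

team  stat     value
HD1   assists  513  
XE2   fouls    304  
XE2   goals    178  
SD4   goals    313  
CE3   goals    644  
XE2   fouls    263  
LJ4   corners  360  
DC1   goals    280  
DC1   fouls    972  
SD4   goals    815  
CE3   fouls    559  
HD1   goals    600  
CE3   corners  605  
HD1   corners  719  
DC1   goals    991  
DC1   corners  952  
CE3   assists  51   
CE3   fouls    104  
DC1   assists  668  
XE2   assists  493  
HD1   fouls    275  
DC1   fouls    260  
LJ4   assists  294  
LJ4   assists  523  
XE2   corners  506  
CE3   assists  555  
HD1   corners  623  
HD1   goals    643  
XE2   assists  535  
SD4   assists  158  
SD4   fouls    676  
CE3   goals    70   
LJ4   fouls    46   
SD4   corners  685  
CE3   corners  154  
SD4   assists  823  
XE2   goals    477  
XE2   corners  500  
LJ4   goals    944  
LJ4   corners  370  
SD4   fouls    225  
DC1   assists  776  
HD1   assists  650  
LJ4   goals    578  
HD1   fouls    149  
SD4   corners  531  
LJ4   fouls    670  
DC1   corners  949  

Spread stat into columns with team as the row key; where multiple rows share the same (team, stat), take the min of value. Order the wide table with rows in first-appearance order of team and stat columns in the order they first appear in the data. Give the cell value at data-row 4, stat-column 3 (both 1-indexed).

With rows in first-appearance order of team, row 4 is team=CE3. stat columns in first-appearance order: assists, fouls, goals, corners; column 3 is goals.
Long rows with team=CE3, stat=goals: min(644, 70) = 70.

70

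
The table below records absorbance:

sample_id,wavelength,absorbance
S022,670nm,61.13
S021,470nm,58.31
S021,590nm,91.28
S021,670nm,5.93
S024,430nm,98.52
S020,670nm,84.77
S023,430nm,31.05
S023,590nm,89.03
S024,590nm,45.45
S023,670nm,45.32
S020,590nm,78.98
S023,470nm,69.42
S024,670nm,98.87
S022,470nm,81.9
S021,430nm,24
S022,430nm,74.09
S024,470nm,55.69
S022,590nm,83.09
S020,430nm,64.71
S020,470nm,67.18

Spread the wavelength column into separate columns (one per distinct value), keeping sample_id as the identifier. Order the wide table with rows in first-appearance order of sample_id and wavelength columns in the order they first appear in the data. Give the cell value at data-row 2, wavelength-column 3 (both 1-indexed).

With rows in first-appearance order of sample_id, row 2 is sample_id=S021. wavelength columns in first-appearance order: 670nm, 470nm, 590nm, 430nm; column 3 is 590nm.
Long rows with sample_id=S021, wavelength=590nm: absorbance = 91.28.

91.28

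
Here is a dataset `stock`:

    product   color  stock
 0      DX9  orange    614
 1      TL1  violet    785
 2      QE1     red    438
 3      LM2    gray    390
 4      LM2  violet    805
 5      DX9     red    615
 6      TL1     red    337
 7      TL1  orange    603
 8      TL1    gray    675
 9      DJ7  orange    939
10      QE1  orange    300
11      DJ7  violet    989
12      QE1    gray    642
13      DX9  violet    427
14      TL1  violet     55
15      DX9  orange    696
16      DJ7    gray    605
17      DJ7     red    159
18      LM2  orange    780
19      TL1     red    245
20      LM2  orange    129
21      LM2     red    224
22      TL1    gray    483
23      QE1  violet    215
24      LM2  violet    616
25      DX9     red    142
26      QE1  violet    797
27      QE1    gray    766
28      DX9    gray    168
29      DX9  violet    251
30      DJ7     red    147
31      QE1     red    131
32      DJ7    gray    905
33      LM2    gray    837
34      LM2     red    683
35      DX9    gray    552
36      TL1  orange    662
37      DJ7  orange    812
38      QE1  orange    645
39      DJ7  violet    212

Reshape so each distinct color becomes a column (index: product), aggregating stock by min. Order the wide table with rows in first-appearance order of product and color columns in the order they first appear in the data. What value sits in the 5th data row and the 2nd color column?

212

With rows in first-appearance order of product, row 5 is product=DJ7. color columns in first-appearance order: orange, violet, red, gray; column 2 is violet.
Long rows with product=DJ7, color=violet: min(989, 212) = 212.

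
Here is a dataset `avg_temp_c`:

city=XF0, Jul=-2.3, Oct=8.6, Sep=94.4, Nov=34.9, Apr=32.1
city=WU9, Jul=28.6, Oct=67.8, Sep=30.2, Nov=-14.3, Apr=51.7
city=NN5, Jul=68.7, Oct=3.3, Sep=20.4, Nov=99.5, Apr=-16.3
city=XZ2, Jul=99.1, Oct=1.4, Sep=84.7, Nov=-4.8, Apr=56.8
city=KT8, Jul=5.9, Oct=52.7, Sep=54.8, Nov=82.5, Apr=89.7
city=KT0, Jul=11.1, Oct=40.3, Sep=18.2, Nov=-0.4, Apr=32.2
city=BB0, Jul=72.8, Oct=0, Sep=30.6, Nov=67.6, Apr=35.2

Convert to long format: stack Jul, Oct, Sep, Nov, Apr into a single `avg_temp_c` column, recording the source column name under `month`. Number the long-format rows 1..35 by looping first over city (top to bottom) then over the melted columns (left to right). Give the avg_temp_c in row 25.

89.7

35 rows total (7 × 5). Row 25: index ⌊(25-1)/5⌋ = 4 into city → KT8; (25-1) mod 5 = 4 into the melted columns → Apr.
So row 25 is (KT8, Apr, 89.7); avg_temp_c = 89.7.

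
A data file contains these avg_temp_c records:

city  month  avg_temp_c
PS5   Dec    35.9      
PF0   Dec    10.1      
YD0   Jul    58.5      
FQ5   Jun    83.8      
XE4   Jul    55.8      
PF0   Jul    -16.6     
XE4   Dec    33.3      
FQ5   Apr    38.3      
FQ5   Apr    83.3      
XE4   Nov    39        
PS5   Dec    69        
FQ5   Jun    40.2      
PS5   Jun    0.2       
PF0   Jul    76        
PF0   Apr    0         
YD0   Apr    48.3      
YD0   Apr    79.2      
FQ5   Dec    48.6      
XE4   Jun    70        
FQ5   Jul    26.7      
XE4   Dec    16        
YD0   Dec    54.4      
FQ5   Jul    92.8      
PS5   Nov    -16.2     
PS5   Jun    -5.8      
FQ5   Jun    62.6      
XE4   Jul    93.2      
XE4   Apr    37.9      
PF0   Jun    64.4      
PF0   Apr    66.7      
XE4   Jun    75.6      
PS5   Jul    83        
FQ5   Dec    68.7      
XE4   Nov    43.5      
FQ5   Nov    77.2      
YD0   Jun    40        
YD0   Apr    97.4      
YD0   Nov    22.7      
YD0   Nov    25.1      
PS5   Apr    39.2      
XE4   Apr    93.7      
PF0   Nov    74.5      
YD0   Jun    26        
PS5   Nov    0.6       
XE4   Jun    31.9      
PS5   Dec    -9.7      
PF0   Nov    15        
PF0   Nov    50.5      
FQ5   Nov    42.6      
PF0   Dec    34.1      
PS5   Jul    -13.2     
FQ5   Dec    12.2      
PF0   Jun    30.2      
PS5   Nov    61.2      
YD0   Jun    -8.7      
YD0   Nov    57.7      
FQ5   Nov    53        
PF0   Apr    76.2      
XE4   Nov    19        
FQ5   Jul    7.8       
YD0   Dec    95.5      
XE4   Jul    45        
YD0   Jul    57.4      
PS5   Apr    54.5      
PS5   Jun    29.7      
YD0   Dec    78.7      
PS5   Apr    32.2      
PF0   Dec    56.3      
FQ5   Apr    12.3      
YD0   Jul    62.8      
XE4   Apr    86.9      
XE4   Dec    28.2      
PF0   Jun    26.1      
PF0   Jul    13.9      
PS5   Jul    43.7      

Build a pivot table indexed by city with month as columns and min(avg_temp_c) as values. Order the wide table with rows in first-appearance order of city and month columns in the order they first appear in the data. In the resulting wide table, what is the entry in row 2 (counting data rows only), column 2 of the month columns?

With rows in first-appearance order of city, row 2 is city=PF0. month columns in first-appearance order: Dec, Jul, Jun, Apr, Nov; column 2 is Jul.
Long rows with city=PF0, month=Jul: min(-16.6, 76, 13.9) = -16.6.

-16.6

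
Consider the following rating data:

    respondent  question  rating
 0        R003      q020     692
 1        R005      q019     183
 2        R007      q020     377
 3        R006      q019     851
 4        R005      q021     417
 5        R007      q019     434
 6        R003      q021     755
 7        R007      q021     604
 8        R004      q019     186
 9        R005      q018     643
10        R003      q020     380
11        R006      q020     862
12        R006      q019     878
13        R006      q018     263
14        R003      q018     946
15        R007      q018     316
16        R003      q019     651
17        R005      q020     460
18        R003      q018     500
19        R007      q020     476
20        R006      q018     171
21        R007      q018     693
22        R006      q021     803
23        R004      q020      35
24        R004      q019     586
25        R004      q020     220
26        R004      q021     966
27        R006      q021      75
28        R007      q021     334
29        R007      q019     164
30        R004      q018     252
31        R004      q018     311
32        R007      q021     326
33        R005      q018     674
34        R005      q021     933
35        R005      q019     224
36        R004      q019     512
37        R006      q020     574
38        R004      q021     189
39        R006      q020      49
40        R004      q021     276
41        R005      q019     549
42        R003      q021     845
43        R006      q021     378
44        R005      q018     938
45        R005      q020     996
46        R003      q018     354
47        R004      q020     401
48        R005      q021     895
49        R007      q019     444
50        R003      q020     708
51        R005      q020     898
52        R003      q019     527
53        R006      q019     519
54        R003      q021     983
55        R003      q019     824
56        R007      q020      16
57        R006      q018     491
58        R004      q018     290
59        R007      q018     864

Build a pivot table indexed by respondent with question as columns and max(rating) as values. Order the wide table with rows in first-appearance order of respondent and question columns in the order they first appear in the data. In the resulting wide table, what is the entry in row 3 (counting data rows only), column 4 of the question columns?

With rows in first-appearance order of respondent, row 3 is respondent=R007. question columns in first-appearance order: q020, q019, q021, q018; column 4 is q018.
Long rows with respondent=R007, question=q018: max(316, 693, 864) = 864.

864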